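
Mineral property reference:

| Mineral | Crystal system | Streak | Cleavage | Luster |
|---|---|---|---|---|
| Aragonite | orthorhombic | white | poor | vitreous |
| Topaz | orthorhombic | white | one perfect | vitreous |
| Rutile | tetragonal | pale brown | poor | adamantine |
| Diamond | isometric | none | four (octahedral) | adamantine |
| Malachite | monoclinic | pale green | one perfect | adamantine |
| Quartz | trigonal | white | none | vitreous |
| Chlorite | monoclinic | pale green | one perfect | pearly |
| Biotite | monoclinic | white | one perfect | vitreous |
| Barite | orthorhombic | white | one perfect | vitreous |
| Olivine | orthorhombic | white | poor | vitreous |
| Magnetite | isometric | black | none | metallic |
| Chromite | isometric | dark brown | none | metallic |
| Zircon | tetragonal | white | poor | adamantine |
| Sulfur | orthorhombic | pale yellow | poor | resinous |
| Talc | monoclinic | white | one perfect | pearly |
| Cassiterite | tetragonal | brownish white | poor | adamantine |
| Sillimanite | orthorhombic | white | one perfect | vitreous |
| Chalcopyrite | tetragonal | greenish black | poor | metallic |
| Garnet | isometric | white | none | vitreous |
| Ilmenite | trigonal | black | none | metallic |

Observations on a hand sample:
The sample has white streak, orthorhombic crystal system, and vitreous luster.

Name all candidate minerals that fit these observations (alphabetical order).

Aragonite, Barite, Olivine, Sillimanite, Topaz

White streak: only Aragonite, Topaz, Quartz, Biotite, Barite, Olivine, Zircon, Talc, Sillimanite, Garnet remain.
Orthorhombic crystal system eliminates Quartz, Biotite, Zircon, Talc, Garnet.
Vitreous luster: all remaining candidates fit.
The minerals that satisfy all observations are Aragonite, Barite, Olivine, Sillimanite, Topaz.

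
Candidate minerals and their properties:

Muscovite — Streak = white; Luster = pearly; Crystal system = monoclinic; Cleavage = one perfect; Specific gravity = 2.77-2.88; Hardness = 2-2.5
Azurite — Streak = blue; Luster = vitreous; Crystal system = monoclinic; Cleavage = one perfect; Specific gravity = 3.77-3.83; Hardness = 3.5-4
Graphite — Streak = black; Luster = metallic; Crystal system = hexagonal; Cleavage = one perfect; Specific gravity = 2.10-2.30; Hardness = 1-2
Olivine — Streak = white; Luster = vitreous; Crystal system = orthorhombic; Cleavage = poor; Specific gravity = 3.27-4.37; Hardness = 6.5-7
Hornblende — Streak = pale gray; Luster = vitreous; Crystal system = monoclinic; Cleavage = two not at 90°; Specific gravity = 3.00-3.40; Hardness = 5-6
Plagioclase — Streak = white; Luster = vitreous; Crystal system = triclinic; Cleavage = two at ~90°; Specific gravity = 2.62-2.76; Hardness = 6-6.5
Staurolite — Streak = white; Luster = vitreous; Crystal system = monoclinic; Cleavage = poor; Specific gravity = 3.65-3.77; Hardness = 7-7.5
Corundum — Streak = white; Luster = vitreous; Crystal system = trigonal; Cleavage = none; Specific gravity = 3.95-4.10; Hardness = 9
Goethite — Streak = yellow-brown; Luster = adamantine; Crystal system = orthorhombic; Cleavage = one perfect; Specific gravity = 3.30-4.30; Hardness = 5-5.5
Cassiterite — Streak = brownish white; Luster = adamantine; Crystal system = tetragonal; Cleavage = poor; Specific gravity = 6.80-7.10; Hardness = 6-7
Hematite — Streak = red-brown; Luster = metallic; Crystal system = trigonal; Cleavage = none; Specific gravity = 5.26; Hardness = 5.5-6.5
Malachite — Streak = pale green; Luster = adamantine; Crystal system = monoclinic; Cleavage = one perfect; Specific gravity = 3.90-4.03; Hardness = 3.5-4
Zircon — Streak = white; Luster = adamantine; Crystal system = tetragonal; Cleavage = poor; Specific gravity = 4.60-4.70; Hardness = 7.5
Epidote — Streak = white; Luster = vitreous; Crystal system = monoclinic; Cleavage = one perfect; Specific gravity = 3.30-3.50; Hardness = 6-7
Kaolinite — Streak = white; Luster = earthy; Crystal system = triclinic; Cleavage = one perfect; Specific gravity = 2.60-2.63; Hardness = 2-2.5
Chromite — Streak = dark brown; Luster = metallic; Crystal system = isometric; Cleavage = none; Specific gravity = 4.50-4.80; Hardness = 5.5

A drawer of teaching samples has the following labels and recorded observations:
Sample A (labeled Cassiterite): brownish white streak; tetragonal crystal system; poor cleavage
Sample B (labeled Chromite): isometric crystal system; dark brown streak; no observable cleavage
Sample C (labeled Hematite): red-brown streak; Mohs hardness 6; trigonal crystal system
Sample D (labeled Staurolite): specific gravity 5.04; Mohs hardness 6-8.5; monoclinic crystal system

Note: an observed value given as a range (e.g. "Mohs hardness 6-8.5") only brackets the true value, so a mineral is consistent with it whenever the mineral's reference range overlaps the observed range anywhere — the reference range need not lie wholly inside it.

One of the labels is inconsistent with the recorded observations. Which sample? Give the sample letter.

Sample A: nothing contradicts Cassiterite.
Sample B: nothing contradicts Chromite.
Sample C: nothing contradicts Hematite.
Sample D: specific gravity 5.04 is outside the reference for Staurolite (SG 3.65-3.77) — mislabeled.
The mislabeled specimen is D.

D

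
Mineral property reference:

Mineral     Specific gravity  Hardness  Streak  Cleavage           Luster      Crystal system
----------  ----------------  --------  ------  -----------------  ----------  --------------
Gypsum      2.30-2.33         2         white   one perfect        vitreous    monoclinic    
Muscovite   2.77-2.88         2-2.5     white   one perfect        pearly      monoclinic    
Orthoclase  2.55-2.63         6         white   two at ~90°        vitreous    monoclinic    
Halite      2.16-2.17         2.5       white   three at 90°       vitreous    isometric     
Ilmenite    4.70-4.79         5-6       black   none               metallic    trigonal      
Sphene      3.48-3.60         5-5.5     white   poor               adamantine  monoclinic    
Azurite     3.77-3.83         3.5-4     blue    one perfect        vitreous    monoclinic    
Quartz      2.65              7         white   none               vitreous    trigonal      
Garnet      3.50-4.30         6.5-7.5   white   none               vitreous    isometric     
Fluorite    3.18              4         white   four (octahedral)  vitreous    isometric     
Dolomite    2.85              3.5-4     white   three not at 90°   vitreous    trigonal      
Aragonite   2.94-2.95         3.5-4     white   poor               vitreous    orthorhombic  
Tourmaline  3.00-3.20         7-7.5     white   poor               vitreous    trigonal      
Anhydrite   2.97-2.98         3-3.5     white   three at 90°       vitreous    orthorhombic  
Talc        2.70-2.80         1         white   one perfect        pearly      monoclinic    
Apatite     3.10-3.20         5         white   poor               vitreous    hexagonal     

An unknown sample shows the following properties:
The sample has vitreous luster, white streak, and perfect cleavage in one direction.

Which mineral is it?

Gypsum

Vitreous luster rules out Muscovite, Ilmenite, Sphene, Talc.
White streak rules out Azurite.
Perfect cleavage in one direction — narrows the field to Gypsum.
The only mineral consistent with every observation is Gypsum.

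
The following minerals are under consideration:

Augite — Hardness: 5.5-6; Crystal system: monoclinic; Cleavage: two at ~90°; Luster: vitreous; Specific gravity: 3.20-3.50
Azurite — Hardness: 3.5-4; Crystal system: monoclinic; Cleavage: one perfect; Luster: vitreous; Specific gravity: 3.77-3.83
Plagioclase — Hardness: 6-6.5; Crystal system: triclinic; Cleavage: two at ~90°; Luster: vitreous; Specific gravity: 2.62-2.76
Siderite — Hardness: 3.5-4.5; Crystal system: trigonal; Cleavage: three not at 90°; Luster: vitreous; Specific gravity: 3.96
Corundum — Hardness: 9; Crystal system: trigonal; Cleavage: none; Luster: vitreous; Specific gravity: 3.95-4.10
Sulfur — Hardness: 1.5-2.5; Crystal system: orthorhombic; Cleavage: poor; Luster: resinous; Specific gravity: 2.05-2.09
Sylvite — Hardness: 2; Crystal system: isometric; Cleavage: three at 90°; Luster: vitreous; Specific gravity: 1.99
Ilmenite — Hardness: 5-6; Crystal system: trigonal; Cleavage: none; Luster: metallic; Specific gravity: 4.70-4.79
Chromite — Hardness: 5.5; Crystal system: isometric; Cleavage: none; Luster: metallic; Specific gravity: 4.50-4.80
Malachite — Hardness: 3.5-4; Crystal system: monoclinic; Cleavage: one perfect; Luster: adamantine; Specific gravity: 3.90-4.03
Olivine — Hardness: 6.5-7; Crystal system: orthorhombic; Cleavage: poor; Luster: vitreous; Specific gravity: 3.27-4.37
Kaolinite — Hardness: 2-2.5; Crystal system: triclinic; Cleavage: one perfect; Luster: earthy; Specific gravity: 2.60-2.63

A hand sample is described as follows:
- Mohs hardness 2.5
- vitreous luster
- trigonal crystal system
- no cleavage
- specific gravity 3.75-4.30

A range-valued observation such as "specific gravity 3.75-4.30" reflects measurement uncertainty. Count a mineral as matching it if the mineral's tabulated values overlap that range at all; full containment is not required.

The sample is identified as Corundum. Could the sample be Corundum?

Mohs hardness 2.5 — Corundum has hardness 9; which does not match.
Vitreous luster — consistent with Corundum (vitreous luster).
Trigonal crystal system — consistent with Corundum (trigonal system).
No cleavage — consistent with Corundum (cleavage none).
Specific gravity 3.75-4.30 — consistent with Corundum (SG 3.95-4.10).
Hardness alone is enough to reject Corundum.

Inconsistent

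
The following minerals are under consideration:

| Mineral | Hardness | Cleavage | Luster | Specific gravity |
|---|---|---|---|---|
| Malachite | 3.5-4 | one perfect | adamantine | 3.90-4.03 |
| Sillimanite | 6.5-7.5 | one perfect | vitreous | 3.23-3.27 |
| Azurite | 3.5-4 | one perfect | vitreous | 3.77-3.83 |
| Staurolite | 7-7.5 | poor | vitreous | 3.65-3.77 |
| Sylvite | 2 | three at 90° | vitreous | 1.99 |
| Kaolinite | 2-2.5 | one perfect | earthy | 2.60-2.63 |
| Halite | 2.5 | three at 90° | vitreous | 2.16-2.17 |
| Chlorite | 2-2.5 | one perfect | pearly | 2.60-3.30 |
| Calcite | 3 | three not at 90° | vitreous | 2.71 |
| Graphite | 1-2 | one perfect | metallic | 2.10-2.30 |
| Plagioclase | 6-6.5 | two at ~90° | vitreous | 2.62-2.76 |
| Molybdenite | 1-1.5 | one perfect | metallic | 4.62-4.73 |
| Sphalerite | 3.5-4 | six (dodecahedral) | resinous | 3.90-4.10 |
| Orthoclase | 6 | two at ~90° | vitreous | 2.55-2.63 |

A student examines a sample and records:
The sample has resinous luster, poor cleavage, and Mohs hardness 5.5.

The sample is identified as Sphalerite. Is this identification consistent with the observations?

Resinous luster — consistent with Sphalerite (resinous luster).
Poor cleavage — Sphalerite has cleavage six (dodecahedral); inconsistent.
Mohs hardness 5.5 — Sphalerite has hardness 3.5-4; inconsistent.
2 of the observed properties are inconsistent with Sphalerite.

No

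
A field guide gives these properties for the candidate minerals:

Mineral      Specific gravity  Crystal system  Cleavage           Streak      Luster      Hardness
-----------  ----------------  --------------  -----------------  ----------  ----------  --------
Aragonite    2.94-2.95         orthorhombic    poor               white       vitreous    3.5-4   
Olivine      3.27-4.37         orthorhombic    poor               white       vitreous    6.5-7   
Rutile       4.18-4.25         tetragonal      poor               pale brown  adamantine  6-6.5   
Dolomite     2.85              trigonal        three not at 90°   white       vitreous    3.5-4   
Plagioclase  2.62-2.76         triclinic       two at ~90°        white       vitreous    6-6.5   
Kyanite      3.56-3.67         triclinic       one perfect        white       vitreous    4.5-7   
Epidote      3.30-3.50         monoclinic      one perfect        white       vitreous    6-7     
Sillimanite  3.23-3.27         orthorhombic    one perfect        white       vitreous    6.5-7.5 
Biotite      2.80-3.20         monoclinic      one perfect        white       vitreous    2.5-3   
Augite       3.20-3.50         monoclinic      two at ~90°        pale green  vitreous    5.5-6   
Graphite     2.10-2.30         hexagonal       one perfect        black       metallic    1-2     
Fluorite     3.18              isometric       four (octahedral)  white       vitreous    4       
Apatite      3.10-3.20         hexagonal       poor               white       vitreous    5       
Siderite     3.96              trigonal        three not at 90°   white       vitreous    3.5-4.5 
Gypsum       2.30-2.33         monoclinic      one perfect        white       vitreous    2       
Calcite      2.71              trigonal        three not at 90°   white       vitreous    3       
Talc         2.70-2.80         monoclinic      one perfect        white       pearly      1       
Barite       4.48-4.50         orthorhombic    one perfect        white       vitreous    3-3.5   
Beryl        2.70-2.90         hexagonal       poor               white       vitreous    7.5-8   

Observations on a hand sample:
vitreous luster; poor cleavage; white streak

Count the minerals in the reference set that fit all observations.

4

Vitreous luster rules out Rutile, Graphite, Talc.
Poor cleavage: narrows the field to Aragonite, Olivine, Apatite, Beryl.
White streak: consistent with all remaining minerals.
Consistent with every observation: Apatite, Aragonite, Beryl, Olivine.
That is 4 minerals.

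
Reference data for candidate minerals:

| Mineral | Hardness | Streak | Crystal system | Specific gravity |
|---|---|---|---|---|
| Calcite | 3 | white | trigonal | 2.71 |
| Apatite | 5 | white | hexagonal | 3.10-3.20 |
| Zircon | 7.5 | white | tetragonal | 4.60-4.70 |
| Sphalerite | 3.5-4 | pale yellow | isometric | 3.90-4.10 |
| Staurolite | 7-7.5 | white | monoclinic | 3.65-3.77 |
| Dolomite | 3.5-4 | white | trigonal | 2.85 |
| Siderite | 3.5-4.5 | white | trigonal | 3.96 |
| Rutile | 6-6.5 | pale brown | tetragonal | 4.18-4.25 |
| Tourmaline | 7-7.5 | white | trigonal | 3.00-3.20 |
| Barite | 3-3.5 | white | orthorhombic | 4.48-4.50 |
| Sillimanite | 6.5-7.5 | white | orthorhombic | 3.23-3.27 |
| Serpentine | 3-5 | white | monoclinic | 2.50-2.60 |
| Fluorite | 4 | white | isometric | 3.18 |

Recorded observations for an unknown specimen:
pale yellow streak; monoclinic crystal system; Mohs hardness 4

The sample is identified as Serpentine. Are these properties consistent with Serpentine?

Inconsistent

Pale yellow streak — Serpentine has white streak; a mismatch.
Monoclinic crystal system — fits Serpentine (monoclinic system).
Mohs hardness 4 — fits Serpentine (hardness 3-5).
Streak alone is enough to reject Serpentine.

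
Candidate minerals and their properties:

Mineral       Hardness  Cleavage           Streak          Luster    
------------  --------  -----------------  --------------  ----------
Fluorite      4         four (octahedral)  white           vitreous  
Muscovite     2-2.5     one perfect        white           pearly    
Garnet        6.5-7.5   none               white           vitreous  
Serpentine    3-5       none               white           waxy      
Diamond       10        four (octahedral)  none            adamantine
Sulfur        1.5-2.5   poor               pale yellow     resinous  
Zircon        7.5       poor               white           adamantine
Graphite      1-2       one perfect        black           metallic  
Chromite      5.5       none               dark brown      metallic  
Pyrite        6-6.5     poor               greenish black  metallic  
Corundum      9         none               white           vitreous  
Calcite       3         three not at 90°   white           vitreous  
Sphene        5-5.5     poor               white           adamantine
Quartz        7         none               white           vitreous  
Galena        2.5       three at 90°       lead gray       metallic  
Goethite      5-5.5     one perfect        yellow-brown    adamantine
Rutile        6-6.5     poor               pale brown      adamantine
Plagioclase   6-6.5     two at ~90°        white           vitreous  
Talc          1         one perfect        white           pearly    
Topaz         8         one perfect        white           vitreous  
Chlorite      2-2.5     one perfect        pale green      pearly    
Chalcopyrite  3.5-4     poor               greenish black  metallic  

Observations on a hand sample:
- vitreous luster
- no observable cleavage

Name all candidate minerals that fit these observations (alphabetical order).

Vitreous luster: only Fluorite, Garnet, Corundum, Calcite, Quartz, Plagioclase, Topaz remain.
No observable cleavage: leaves Garnet, Corundum, Quartz.
The minerals that satisfy all observations are Corundum, Garnet, Quartz.

Corundum, Garnet, Quartz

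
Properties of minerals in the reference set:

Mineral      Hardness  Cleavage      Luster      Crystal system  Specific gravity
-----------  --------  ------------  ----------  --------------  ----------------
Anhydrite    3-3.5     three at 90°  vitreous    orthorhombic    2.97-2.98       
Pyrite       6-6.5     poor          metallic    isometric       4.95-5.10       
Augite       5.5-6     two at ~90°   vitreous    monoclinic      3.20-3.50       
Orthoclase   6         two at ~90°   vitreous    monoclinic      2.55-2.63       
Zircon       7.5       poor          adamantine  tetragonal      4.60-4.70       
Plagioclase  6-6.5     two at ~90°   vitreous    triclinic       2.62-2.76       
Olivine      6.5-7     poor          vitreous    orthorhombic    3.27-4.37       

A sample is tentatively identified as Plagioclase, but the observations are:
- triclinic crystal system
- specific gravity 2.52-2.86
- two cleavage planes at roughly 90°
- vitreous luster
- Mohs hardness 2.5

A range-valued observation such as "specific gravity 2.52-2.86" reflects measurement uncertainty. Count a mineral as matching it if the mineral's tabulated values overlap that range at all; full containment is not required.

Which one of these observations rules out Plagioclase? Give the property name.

Triclinic crystal system: Plagioclase has triclinic system — matches.
Specific gravity 2.52-2.86: Plagioclase has SG 2.62-2.76 — matches.
Two cleavage planes at roughly 90°: Plagioclase has cleavage two at ~90° — matches.
Vitreous luster: Plagioclase has vitreous luster — matches.
Mohs hardness 2.5: Plagioclase has hardness 6-6.5 — does not match.
The hardness is the one property that does not fit.

hardness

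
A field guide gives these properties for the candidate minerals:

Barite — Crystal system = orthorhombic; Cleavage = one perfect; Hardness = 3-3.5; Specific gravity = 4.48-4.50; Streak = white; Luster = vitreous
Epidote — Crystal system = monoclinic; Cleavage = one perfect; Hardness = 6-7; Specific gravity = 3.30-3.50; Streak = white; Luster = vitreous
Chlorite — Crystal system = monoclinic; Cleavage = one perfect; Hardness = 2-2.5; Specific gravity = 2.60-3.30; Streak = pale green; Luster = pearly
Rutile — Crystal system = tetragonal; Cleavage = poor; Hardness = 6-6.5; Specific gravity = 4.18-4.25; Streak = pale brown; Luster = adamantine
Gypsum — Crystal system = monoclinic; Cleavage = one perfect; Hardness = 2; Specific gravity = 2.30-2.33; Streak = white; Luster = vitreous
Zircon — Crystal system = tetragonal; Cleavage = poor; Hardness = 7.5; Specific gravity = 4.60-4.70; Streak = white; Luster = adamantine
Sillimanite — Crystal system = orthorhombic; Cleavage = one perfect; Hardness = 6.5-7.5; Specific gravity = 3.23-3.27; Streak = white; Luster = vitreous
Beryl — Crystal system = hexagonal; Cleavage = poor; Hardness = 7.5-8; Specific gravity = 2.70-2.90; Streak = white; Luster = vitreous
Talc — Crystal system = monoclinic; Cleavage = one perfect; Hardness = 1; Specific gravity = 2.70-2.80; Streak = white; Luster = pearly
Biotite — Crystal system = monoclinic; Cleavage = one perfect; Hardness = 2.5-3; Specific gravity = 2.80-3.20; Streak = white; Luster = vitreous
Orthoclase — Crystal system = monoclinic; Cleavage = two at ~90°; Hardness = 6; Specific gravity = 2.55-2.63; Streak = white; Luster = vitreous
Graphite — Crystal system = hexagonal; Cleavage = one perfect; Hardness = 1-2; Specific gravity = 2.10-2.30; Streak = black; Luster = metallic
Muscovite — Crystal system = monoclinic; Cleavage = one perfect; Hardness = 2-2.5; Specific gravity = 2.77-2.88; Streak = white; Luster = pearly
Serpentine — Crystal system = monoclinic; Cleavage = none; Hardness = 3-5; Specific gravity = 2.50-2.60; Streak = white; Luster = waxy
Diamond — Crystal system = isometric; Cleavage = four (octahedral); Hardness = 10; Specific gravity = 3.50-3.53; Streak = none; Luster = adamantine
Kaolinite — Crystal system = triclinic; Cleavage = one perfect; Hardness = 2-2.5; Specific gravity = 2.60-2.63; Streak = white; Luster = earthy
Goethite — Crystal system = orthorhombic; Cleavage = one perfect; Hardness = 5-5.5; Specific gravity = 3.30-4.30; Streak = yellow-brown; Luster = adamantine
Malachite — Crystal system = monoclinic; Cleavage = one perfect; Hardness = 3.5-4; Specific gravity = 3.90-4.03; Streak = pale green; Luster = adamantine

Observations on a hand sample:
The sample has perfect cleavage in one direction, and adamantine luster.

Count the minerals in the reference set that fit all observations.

2

Perfect cleavage in one direction is inconsistent with Rutile, Zircon, Beryl, Orthoclase, Serpentine, Diamond.
Adamantine luster: leaves Goethite, Malachite.
Consistent with every observation: Goethite, Malachite.
That is 2 minerals.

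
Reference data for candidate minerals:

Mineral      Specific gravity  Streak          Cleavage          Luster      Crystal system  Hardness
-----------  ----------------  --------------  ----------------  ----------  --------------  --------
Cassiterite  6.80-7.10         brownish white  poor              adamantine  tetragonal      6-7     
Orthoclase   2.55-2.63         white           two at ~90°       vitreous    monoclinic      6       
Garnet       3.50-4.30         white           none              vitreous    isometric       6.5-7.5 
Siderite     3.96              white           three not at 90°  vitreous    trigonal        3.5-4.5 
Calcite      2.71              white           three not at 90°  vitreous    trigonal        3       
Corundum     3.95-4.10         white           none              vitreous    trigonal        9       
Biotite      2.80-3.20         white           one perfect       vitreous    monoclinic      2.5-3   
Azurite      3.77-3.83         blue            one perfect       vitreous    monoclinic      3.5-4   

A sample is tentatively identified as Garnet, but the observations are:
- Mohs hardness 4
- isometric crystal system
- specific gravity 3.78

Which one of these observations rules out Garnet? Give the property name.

hardness

Mohs hardness 4: Garnet has hardness 6.5-7.5 — does not match.
Isometric crystal system: Garnet has isometric system — matches.
Specific gravity 3.78: Garnet has SG 3.50-4.30 — matches.
The hardness is the one property that does not fit.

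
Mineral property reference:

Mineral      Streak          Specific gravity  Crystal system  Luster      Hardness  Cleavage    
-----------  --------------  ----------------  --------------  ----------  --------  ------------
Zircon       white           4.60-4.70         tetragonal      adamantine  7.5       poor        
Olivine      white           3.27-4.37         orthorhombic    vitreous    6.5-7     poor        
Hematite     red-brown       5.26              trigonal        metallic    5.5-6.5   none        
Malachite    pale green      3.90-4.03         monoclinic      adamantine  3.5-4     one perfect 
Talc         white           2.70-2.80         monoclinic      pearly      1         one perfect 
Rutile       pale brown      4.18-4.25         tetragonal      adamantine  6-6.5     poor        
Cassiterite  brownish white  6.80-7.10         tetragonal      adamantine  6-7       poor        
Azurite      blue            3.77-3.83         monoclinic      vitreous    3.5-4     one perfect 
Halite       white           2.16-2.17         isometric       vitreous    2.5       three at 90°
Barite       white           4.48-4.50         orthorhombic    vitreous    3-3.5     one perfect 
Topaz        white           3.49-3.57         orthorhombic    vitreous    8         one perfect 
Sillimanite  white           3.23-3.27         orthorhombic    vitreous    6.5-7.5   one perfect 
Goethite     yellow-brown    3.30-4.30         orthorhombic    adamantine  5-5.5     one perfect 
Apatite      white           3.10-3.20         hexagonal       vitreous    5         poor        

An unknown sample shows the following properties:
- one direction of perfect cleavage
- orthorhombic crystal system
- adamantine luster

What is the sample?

One direction of perfect cleavage: Malachite, Talc, Azurite, Barite, Topaz, Sillimanite, Goethite remain.
Orthorhombic crystal system is inconsistent with Malachite, Talc, Azurite.
Adamantine luster: only Goethite remains.
Goethite is the sole remaining match.

Goethite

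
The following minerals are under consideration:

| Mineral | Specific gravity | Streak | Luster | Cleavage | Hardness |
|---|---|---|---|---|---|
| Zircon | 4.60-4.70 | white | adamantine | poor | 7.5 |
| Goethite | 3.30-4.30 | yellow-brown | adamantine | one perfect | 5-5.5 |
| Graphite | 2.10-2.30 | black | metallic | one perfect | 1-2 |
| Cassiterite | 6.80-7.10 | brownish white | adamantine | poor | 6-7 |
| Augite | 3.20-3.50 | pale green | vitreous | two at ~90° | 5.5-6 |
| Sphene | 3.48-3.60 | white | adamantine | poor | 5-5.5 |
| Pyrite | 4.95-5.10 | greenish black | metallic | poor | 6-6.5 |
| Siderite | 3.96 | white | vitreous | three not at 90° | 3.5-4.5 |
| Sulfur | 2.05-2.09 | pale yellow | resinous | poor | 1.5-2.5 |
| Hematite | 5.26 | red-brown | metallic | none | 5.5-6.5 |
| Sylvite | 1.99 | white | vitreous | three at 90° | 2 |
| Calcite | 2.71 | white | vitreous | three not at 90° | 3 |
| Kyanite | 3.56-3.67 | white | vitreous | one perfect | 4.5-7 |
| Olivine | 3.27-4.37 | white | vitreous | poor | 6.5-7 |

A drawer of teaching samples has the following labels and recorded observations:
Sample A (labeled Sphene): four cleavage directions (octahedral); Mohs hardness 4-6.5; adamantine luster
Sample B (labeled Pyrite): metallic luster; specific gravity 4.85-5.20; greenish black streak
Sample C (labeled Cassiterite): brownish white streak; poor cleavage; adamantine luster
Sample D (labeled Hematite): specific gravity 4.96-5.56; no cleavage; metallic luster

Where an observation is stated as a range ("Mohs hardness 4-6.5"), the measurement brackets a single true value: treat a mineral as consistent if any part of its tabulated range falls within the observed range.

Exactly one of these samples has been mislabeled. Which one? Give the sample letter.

Sample A: four cleavage directions (octahedral) is outside the reference for Sphene (cleavage poor) — mislabeled.
Sample B: nothing contradicts Pyrite.
Sample C: nothing contradicts Cassiterite.
Sample D: nothing contradicts Hematite.
Only sample A is inconsistent with its label.

A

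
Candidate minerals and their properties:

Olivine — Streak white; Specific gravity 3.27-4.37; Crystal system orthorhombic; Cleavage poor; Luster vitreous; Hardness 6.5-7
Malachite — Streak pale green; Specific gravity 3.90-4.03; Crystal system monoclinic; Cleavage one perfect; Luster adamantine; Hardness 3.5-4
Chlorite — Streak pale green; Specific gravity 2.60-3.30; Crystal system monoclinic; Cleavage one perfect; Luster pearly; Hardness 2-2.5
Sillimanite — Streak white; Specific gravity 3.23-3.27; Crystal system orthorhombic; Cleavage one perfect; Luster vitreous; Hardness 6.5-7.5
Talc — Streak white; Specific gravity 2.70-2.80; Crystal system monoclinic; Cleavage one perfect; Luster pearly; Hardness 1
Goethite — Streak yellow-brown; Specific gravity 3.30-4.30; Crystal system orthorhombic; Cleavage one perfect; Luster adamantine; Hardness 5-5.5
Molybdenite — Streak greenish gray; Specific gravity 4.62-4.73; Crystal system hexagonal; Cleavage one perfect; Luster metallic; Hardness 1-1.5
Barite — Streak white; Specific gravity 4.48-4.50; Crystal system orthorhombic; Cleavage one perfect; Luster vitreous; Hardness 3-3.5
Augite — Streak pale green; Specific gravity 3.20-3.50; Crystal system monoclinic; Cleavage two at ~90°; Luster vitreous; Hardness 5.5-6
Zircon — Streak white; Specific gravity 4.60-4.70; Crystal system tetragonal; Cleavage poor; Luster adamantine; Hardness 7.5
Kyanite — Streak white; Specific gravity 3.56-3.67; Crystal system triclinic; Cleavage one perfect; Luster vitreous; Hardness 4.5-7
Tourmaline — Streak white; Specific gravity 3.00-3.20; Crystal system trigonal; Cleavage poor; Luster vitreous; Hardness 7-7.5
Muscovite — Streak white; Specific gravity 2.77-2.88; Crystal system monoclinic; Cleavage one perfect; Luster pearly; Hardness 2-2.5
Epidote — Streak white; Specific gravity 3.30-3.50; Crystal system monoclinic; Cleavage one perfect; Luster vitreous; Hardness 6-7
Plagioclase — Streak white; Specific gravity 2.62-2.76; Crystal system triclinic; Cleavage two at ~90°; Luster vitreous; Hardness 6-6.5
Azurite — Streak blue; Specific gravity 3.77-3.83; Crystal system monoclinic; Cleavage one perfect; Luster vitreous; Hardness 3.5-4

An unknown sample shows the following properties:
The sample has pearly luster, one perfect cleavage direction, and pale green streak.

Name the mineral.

Chlorite

Pearly luster: leaves Chlorite, Talc, Muscovite.
One perfect cleavage direction: no further eliminations.
Pale green streak: narrows the field to Chlorite.
Only Chlorite satisfies all observations.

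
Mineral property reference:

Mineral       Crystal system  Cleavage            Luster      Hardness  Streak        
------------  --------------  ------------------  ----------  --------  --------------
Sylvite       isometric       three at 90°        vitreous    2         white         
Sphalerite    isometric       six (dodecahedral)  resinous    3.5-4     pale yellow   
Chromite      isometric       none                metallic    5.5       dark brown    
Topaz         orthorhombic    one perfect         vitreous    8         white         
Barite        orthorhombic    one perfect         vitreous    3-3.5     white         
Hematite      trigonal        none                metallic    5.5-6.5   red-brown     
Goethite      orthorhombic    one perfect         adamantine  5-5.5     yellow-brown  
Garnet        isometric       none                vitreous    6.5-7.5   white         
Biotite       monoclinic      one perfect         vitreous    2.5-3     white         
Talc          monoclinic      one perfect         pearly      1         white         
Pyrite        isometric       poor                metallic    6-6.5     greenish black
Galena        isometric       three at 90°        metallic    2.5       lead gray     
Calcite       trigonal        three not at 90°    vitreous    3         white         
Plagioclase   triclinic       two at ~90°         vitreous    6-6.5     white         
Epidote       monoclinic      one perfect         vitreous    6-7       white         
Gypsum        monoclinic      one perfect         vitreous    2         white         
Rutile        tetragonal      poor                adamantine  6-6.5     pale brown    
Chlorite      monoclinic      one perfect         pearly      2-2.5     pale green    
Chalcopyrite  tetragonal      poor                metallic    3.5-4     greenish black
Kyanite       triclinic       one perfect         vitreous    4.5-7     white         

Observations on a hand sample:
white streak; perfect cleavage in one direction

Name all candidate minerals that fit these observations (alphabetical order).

Barite, Biotite, Epidote, Gypsum, Kyanite, Talc, Topaz

White streak: narrows the field to Sylvite, Topaz, Barite, Garnet, Biotite, Talc, Calcite, Plagioclase, Epidote, Gypsum, Kyanite.
Perfect cleavage in one direction excludes Sylvite, Garnet, Calcite, Plagioclase.
Remaining candidates: Barite, Biotite, Epidote, Gypsum, Kyanite, Talc, Topaz.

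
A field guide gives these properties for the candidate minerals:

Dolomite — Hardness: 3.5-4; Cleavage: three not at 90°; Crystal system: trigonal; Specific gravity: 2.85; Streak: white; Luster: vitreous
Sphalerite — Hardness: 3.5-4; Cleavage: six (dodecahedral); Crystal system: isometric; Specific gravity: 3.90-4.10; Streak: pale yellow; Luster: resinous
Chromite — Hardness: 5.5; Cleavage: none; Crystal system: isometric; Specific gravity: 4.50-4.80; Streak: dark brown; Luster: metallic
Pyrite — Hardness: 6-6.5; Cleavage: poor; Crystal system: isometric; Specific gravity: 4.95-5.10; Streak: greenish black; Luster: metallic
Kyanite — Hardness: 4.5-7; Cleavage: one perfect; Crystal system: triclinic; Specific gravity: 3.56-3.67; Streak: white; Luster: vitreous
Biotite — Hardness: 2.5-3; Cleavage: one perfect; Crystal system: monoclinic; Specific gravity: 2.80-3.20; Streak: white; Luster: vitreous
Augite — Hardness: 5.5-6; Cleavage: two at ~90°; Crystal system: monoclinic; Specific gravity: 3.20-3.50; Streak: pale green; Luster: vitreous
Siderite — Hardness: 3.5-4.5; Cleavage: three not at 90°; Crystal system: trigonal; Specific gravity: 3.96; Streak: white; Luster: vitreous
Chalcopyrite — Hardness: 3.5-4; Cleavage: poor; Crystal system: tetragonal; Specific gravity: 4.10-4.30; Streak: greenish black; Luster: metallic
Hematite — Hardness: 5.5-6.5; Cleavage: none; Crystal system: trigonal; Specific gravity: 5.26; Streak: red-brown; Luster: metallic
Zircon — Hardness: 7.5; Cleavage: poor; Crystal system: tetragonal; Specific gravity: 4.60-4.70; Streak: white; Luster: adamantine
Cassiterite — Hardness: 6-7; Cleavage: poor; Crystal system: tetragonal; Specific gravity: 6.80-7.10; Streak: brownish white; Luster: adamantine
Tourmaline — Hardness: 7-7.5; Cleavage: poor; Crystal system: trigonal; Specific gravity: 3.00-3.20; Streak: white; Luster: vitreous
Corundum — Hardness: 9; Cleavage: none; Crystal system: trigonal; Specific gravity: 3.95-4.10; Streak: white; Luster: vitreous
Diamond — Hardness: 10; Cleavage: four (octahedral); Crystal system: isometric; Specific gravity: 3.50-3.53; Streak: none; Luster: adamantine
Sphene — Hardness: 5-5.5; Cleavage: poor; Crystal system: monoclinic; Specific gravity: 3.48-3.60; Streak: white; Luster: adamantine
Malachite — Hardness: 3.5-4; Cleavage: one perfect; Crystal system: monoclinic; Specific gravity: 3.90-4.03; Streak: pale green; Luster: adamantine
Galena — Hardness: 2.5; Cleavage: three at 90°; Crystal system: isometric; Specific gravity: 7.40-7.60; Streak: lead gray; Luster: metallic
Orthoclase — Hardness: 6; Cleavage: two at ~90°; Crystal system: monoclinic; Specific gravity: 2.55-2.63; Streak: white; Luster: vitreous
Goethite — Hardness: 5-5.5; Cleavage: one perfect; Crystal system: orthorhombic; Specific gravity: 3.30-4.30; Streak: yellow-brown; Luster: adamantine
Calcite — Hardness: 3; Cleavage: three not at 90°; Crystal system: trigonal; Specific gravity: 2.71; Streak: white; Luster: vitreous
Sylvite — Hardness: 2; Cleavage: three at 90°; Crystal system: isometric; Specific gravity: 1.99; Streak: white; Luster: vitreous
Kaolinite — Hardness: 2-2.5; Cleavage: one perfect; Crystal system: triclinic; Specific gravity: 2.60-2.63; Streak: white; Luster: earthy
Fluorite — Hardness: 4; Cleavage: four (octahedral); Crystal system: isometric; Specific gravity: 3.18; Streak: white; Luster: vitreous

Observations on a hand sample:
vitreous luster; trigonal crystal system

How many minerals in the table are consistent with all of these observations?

5

Vitreous luster — only Dolomite, Kyanite, Biotite, Augite, Siderite, Tourmaline, Corundum, Orthoclase, Calcite, Sylvite, Fluorite remain.
Trigonal crystal system — Dolomite, Siderite, Tourmaline, Corundum, Calcite remain.
The minerals that satisfy all observations are Calcite, Corundum, Dolomite, Siderite, Tourmaline.
That is 5 minerals.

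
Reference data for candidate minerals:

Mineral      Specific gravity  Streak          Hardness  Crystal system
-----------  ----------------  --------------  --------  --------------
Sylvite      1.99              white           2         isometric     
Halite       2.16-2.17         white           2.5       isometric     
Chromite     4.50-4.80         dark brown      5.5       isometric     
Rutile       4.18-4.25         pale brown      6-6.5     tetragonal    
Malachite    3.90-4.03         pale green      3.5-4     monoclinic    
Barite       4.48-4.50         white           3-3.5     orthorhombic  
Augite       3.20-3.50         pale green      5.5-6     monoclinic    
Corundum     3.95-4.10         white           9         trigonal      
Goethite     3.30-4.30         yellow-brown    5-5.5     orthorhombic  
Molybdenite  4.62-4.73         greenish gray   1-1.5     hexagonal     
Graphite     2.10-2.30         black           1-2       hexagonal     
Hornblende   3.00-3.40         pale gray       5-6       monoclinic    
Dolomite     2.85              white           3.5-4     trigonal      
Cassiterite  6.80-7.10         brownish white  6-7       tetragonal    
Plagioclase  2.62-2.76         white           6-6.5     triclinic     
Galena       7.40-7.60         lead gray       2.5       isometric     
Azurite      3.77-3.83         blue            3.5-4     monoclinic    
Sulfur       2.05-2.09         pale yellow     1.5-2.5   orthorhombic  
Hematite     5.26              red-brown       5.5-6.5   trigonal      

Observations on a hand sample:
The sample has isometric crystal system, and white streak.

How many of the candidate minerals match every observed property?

Isometric crystal system: narrows the field to Sylvite, Halite, Chromite, Galena.
White streak is inconsistent with Chromite, Galena.
Consistent with every observation: Halite, Sylvite.
That is 2 minerals.

2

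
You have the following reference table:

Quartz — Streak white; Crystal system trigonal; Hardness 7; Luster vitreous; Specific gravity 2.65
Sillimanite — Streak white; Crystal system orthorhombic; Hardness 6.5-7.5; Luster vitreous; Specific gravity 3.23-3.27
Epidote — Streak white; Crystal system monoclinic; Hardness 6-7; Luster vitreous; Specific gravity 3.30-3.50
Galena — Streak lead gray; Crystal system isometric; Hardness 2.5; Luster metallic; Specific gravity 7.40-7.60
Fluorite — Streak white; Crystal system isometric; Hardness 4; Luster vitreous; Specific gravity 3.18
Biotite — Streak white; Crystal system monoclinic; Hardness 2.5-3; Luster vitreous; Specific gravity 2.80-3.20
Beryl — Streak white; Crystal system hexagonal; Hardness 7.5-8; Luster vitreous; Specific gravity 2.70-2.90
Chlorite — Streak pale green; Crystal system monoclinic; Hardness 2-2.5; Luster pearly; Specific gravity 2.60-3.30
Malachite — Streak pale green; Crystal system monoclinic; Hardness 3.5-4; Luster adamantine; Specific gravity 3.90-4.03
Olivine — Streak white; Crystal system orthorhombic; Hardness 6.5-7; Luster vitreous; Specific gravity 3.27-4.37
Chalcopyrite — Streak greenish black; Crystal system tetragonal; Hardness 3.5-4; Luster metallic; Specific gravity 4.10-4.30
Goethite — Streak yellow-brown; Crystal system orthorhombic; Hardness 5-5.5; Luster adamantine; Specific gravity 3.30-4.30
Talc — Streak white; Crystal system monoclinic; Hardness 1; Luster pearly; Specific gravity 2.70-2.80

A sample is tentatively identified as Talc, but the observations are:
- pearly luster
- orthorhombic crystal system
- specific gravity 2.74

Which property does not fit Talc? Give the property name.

crystal system

Pearly luster: Talc has pearly luster — agrees.
Orthorhombic crystal system: Talc has monoclinic system — outside the reference range.
Specific gravity 2.74: Talc has SG 2.70-2.80 — agrees.
The crystal system is the one property that does not fit.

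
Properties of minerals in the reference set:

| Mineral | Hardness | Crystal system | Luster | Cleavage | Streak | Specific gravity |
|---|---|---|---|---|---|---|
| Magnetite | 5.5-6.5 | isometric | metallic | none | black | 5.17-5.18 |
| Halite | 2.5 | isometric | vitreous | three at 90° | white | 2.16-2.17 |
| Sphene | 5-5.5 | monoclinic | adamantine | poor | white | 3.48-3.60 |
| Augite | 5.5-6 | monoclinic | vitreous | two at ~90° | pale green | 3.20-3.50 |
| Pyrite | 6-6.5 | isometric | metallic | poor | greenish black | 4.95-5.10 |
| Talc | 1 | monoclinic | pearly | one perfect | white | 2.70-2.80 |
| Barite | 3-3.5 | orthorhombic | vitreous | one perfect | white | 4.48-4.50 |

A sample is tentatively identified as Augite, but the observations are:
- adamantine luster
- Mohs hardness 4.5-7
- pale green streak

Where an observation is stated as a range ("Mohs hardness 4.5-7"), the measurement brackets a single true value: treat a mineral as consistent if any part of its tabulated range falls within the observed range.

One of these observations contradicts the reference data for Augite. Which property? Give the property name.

Adamantine luster: Augite has vitreous luster — outside the reference range.
Mohs hardness 4.5-7: Augite has hardness 5.5-6 — agrees.
Pale green streak: Augite has pale green streak — agrees.
Everything matches except the luster.

luster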